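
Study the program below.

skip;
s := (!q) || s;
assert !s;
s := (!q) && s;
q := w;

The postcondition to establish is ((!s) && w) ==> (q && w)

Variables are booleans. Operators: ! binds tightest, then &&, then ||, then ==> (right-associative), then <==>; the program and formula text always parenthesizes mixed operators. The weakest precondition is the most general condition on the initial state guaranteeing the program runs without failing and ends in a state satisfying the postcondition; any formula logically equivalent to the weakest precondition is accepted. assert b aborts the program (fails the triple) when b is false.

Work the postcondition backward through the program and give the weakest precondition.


Working backward. After the program, ((!s) && w) ==> (q && w) must hold.
Before q := w: ((!s) && w) ==> w
Before s := (!q) && s: ((!((!q) && s)) && w) ==> w
Before assert !s: (!s) && (((!((!q) && s)) && w) ==> w)
Before s := (!q) || s: (!((!q) || s)) && (((!((!q) && ((!q) || s))) && w) ==> w)
Before skip: (!((!q) || s)) && (((!((!q) && ((!q) || s))) && w) ==> w)
Answer: WP = (!((!q) || s)) && (((!((!q) && ((!q) || s))) && w) ==> w)


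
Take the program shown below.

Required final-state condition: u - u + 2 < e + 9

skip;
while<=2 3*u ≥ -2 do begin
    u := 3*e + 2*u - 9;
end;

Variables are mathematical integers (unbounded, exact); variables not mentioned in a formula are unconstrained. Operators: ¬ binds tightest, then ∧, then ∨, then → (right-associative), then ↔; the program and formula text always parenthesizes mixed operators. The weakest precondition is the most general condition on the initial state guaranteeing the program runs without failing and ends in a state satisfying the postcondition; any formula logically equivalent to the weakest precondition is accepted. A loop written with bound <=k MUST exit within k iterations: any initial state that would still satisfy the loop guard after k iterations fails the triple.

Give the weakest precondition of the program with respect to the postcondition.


Working backward. After the program, the postcondition u - u + 2 < e + 9 must hold; in canonical form it is e > -7.
Before the loop (bound <=2), unroll the exhaustion recursion (WP_0 = exit-now case; WP_j = one more guarded iteration, up to j = 2):
  WP_0: (¬(3*u ≥ -2)) ∧ e > -7
  WP_1: (3*u ≥ -2 → ((¬(9*e + 6*u ≥ 25)) ∧ e > -7)) ∧ ((¬(3*u ≥ -2)) → e > -7)
  WP_2: (3*u ≥ -2 → ((9*e + 6*u ≥ 25 → ((¬(27*e + 12*u ≥ 79)) ∧ e > -7)) ∧ ((¬(9*e + 6*u ≥ 25)) → e > -7))) ∧ ((¬(3*u ≥ -2)) → e > -7)
So before the loop: (3*u ≥ -2 → ((9*e + 6*u ≥ 25 → ((¬(27*e + 12*u ≥ 79)) ∧ e > -7)) ∧ ((¬(9*e + 6*u ≥ 25)) → e > -7))) ∧ ((¬(3*u ≥ -2)) → e > -7)
Before skip: (3*u ≥ -2 → ((9*e + 6*u ≥ 25 → ((¬(27*e + 12*u ≥ 79)) ∧ e > -7)) ∧ ((¬(9*e + 6*u ≥ 25)) → e > -7))) ∧ ((¬(3*u ≥ -2)) → e > -7)
Answer: WP = (3*u ≥ -2 → ((9*e + 6*u ≥ 25 → ((¬(27*e + 12*u ≥ 79)) ∧ e > -7)) ∧ ((¬(9*e + 6*u ≥ 25)) → e > -7))) ∧ ((¬(3*u ≥ -2)) → e > -7)


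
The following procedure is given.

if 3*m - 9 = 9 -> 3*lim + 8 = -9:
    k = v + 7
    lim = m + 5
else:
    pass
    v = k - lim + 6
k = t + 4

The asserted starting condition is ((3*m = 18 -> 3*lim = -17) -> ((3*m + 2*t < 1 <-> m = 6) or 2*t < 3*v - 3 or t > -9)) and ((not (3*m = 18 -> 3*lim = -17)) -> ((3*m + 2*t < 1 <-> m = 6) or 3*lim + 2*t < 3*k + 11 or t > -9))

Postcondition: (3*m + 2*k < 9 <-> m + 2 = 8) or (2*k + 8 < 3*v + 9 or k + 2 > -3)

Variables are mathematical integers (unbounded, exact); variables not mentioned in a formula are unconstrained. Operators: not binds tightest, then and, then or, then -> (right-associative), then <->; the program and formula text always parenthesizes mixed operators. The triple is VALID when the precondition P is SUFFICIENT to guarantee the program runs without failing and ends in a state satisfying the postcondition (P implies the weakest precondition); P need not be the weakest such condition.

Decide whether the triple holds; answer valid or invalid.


Working backward. After the program, the postcondition (3*m + 2*k < 9 <-> m + 2 = 8) or (2*k + 8 < 3*v + 9 or k + 2 > -3) must hold; in canonical form it is (2*k + 3*m < 9 <-> m = 6) or 2*k < 3*v + 1 or k > -5.
Before k := t + 4: (3*m + 2*t < 1 <-> m = 6) or 2*t < 3*v - 7 or t > -9
Then branch requires (3*m + 2*t < 1 <-> m = 6) or 2*t < 3*v - 7 or t > -9; else branch requires (3*m + 2*t < 1 <-> m = 6) or 3*lim + 2*t < 3*k + 11 or t > -9.
Before the if: ((3*m = 18 -> 3*lim = -17) -> ((3*m + 2*t < 1 <-> m = 6) or 2*t < 3*v - 7 or t > -9)) and ((not (3*m = 18 -> 3*lim = -17)) -> ((3*m + 2*t < 1 <-> m = 6) or 3*lim + 2*t < 3*k + 11 or t > -9))
The weakest precondition is ((3*m = 18 -> 3*lim = -17) -> ((3*m + 2*t < 1 <-> m = 6) or 2*t < 3*v - 7 or t > -9)) and ((not (3*m = 18 -> 3*lim = -17)) -> ((3*m + 2*t < 1 <-> m = 6) or 3*lim + 2*t < 3*k + 11 or t > -9)).
Check whether ((3*m = 18 -> 3*lim = -17) -> ((3*m + 2*t < 1 <-> m = 6) or 2*t < 3*v - 3 or t > -9)) and ((not (3*m = 18 -> 3*lim = -17)) -> ((3*m + 2*t < 1 <-> m = 6) or 3*lim + 2*t < 3*k + 11 or t > -9)) implies it.
Countermodel: at the initial state k = 0, lim = 0, m = 0, t = -11, v = -5, the precondition holds but the weakest precondition fails.
Answer: invalid


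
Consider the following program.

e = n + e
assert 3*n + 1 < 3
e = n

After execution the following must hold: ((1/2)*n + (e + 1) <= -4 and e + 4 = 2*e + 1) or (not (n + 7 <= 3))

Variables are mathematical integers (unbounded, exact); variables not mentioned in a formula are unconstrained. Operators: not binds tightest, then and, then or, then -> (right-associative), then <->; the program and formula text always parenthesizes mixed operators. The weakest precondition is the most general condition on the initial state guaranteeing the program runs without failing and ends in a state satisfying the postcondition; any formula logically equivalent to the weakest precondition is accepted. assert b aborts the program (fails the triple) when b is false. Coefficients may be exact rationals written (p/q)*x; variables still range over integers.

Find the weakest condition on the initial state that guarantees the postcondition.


Working backward. After the program, the postcondition ((1/2)*n + (e + 1) <= -4 and e + 4 = 2*e + 1) or (not (n + 7 <= 3)) must hold; in canonical form it is (e + (1/2)*n <= -5 and e = 3) or (not (n <= -4)).
Before e := n: ((3/2)*n <= -5 and n = 3) or (not (n <= -4))
Before assert 3*n + 1 < 3: 3*n < 2 and (((3/2)*n <= -5 and n = 3) or (not (n <= -4)))
Before e := n + e: 3*n < 2 and (((3/2)*n <= -5 and n = 3) or (not (n <= -4)))
Answer: WP = 3*n < 2 and (((3/2)*n <= -5 and n = 3) or (not (n <= -4)))


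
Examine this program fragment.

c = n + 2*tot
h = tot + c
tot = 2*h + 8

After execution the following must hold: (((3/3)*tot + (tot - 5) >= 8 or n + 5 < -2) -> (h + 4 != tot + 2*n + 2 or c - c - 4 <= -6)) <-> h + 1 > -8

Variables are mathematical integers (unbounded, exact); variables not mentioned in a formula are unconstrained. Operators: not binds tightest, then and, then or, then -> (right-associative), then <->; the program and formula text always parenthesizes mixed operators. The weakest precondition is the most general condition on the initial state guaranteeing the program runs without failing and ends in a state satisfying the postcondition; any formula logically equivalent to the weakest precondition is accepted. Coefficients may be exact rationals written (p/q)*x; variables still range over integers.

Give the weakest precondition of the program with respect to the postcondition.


Working backward. After the program, the postcondition (((3/3)*tot + (tot - 5) >= 8 or n + 5 < -2) -> (h + 4 != tot + 2*n + 2 or c - c - 4 <= -6)) <-> h + 1 > -8 must hold; in canonical form it is ((2*tot >= 13 or n < -7) -> h != 2*n + tot - 2) <-> h > -9.
Before tot := 2*h + 8: ((4*h >= -3 or n < -7) -> h + 2*n != -6) <-> h > -9
Before h := tot + c: ((4*c + 4*tot >= -3 or n < -7) -> c + 2*n + tot != -6) <-> c + tot > -9
Before c := n + 2*tot: ((4*n + 12*tot >= -3 or n < -7) -> 3*n + 3*tot != -6) <-> n + 3*tot > -9
Answer: WP = ((4*n + 12*tot >= -3 or n < -7) -> 3*n + 3*tot != -6) <-> n + 3*tot > -9


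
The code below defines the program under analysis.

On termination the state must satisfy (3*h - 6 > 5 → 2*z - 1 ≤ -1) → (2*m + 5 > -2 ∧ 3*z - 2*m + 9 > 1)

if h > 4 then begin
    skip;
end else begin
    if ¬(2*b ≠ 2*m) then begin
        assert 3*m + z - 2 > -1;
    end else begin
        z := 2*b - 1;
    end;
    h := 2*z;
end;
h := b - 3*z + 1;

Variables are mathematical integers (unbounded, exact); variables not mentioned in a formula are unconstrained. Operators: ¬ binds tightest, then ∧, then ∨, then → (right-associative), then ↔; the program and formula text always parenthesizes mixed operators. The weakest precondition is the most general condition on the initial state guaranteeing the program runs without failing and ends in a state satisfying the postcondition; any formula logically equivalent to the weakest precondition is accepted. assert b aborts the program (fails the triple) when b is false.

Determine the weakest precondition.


Working backward. After the program, the postcondition (3*h - 6 > 5 → 2*z - 1 ≤ -1) → (2*m + 5 > -2 ∧ 3*z - 2*m + 9 > 1) must hold; in canonical form it is (3*h > 11 → 2*z ≤ 0) → (2*m > -7 ∧ 3*z > 2*m - 8).
Before h := b - 3*z + 1: (3*b > 9*z + 8 → 2*z ≤ 0) → (2*m > -7 ∧ 3*z > 2*m - 8)
Then branch requires (3*b > 9*z + 8 → 2*z ≤ 0) → (2*m > -7 ∧ 3*z > 2*m - 8); else branch requires ((¬(2*b ≠ 2*m)) → (3*m + z > 1 ∧ ((3*b > 9*z + 8 → 2*z ≤ 0) → (2*m > -7 ∧ 3*z > 2*m - 8)))) ∧ (2*b ≠ 2*m → ((15*b < 1 → 4*b ≤ 2) → (2*m > -7 ∧ 6*b > 2*m - 5))).
Before the if: (h > 4 → ((3*b > 9*z + 8 → 2*z ≤ 0) → (2*m > -7 ∧ 3*z > 2*m - 8))) ∧ ((¬(h > 4)) → (((¬(2*b ≠ 2*m)) → (3*m + z > 1 ∧ ((3*b > 9*z + 8 → 2*z ≤ 0) → (2*m > -7 ∧ 3*z > 2*m - 8)))) ∧ (2*b ≠ 2*m → ((15*b < 1 → 4*b ≤ 2) → (2*m > -7 ∧ 6*b > 2*m - 5)))))
Answer: WP = (h > 4 → ((3*b > 9*z + 8 → 2*z ≤ 0) → (2*m > -7 ∧ 3*z > 2*m - 8))) ∧ ((¬(h > 4)) → (((¬(2*b ≠ 2*m)) → (3*m + z > 1 ∧ ((3*b > 9*z + 8 → 2*z ≤ 0) → (2*m > -7 ∧ 3*z > 2*m - 8)))) ∧ (2*b ≠ 2*m → ((15*b < 1 → 4*b ≤ 2) → (2*m > -7 ∧ 6*b > 2*m - 5)))))


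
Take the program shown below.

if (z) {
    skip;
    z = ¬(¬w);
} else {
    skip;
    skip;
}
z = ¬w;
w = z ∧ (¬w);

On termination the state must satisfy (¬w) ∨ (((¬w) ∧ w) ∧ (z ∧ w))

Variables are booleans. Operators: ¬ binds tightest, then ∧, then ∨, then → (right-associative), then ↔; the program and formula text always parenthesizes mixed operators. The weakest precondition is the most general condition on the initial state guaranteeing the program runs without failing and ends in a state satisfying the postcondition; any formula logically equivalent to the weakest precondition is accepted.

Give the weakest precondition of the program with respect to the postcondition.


Working backward. After the program, the postcondition (¬w) ∨ (((¬w) ∧ w) ∧ (z ∧ w)) must hold; in canonical form it is ¬w.
Before w := z ∧ (¬w): ¬(z ∧ (¬w))
Before z := ¬w: w
Then branch requires w; else branch requires w.
Before the if: (z → w) ∧ ((¬z) → w)
Answer: WP = (z → w) ∧ ((¬z) → w)


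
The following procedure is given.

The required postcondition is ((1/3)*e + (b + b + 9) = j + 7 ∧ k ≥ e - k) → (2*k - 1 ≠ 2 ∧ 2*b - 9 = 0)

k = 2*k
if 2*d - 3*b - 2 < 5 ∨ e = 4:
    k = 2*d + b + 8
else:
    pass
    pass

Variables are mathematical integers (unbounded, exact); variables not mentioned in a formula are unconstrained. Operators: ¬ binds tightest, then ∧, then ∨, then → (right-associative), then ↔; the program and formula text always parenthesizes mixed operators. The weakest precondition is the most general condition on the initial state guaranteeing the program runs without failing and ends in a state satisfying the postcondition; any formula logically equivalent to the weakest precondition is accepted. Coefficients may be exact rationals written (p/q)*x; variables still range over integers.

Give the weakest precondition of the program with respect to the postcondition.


Working backward. After the program, the postcondition ((1/3)*e + (b + b + 9) = j + 7 ∧ k ≥ e - k) → (2*k - 1 ≠ 2 ∧ 2*b - 9 = 0) must hold; in canonical form it is (2*b + (1/3)*e = j - 2 ∧ 2*k ≥ e) → (2*k ≠ 3 ∧ 2*b = 9).
Then branch requires (2*b + (1/3)*e = j - 2 ∧ 2*b + 4*d ≥ e - 16) → (2*b + 4*d ≠ -13 ∧ 2*b = 9); else branch requires (2*b + (1/3)*e = j - 2 ∧ 2*k ≥ e) → (2*k ≠ 3 ∧ 2*b = 9).
Before the if: ((2*d < 3*b + 7 ∨ e = 4) → ((2*b + (1/3)*e = j - 2 ∧ 2*b + 4*d ≥ e - 16) → (2*b + 4*d ≠ -13 ∧ 2*b = 9))) ∧ ((¬(2*d < 3*b + 7 ∨ e = 4)) → ((2*b + (1/3)*e = j - 2 ∧ 2*k ≥ e) → (2*k ≠ 3 ∧ 2*b = 9)))
Before k := 2*k: ((2*d < 3*b + 7 ∨ e = 4) → ((2*b + (1/3)*e = j - 2 ∧ 2*b + 4*d ≥ e - 16) → (2*b + 4*d ≠ -13 ∧ 2*b = 9))) ∧ ((¬(2*d < 3*b + 7 ∨ e = 4)) → ((2*b + (1/3)*e = j - 2 ∧ 4*k ≥ e) → (4*k ≠ 3 ∧ 2*b = 9)))
Answer: WP = ((2*d < 3*b + 7 ∨ e = 4) → ((2*b + (1/3)*e = j - 2 ∧ 2*b + 4*d ≥ e - 16) → (2*b + 4*d ≠ -13 ∧ 2*b = 9))) ∧ ((¬(2*d < 3*b + 7 ∨ e = 4)) → ((2*b + (1/3)*e = j - 2 ∧ 4*k ≥ e) → (4*k ≠ 3 ∧ 2*b = 9)))


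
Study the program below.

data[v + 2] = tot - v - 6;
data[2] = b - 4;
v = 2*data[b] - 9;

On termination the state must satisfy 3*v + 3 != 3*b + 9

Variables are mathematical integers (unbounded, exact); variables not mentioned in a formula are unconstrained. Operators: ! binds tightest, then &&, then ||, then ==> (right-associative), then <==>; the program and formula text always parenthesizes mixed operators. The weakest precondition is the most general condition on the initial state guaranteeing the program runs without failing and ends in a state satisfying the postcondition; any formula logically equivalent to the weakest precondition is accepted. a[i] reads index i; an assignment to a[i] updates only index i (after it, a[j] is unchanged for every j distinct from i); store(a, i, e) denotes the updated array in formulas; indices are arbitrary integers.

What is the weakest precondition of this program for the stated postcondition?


Working backward. After the program, the postcondition 3*v + 3 != 3*b + 9 must hold; in canonical form it is 3*v != 3*b + 6.
Before v := 2*data[b] - 9: 6*data[b] != 3*b + 33
Before data[2] := b - 4: 6*store(data, 2, b - 4)[b] != 3*b + 33
Before data[v + 2] := tot - v - 6: 6*store(store(data, v + 2, tot - v - 6), 2, b - 4)[b] != 3*b + 33
Answer: WP = 6*store(store(data, v + 2, tot - v - 6), 2, b - 4)[b] != 3*b + 33


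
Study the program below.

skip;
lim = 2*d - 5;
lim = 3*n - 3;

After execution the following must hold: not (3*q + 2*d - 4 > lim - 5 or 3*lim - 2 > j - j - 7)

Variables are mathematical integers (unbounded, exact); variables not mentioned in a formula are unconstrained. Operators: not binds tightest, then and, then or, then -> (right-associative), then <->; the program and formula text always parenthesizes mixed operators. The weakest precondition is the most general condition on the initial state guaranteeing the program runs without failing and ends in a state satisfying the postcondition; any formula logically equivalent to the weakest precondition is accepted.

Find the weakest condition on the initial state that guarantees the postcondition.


Working backward. After the program, the postcondition not (3*q + 2*d - 4 > lim - 5 or 3*lim - 2 > j - j - 7) must hold; in canonical form it is not (2*d + 3*q > lim - 1 or 3*lim > -5).
Before lim := 3*n - 3: not (2*d + 3*q > 3*n - 4 or 9*n > 4)
Before lim := 2*d - 5: not (2*d + 3*q > 3*n - 4 or 9*n > 4)
Before skip: not (2*d + 3*q > 3*n - 4 or 9*n > 4)
Answer: WP = not (2*d + 3*q > 3*n - 4 or 9*n > 4)


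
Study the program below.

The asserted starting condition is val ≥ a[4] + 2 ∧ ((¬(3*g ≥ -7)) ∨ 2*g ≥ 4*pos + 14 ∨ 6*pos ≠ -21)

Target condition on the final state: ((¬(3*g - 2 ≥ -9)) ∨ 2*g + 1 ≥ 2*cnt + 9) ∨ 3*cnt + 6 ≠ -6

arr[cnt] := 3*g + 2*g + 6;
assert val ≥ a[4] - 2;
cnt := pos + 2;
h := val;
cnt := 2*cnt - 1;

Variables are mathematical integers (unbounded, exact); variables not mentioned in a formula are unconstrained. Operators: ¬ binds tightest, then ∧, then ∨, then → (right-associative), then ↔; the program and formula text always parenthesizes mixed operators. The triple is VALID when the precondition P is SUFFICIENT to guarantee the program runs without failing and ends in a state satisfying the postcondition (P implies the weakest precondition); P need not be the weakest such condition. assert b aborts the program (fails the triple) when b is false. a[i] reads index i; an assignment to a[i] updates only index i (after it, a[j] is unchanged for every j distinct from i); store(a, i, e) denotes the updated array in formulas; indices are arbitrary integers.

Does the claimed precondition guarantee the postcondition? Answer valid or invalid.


Working backward. After the program, the postcondition ((¬(3*g - 2 ≥ -9)) ∨ 2*g + 1 ≥ 2*cnt + 9) ∨ 3*cnt + 6 ≠ -6 must hold; in canonical form it is (¬(3*g ≥ -7)) ∨ 2*g ≥ 2*cnt + 8 ∨ 3*cnt ≠ -12.
Before cnt := 2*cnt - 1: (¬(3*g ≥ -7)) ∨ 2*g ≥ 4*cnt + 6 ∨ 6*cnt ≠ -9
Before h := val: (¬(3*g ≥ -7)) ∨ 2*g ≥ 4*cnt + 6 ∨ 6*cnt ≠ -9
Before cnt := pos + 2: (¬(3*g ≥ -7)) ∨ 2*g ≥ 4*pos + 14 ∨ 6*pos ≠ -21
Before assert val ≥ a[4] - 2: val ≥ a[4] - 2 ∧ ((¬(3*g ≥ -7)) ∨ 2*g ≥ 4*pos + 14 ∨ 6*pos ≠ -21)
Before arr[cnt] := 3*g + 2*g + 6: val ≥ a[4] - 2 ∧ ((¬(3*g ≥ -7)) ∨ 2*g ≥ 4*pos + 14 ∨ 6*pos ≠ -21)
The weakest precondition is val ≥ a[4] - 2 ∧ ((¬(3*g ≥ -7)) ∨ 2*g ≥ 4*pos + 14 ∨ 6*pos ≠ -21).
Check whether val ≥ a[4] + 2 ∧ ((¬(3*g ≥ -7)) ∨ 2*g ≥ 4*pos + 14 ∨ 6*pos ≠ -21) implies it.
Every state satisfying the precondition satisfies the weakest precondition: the implication holds.
Answer: valid


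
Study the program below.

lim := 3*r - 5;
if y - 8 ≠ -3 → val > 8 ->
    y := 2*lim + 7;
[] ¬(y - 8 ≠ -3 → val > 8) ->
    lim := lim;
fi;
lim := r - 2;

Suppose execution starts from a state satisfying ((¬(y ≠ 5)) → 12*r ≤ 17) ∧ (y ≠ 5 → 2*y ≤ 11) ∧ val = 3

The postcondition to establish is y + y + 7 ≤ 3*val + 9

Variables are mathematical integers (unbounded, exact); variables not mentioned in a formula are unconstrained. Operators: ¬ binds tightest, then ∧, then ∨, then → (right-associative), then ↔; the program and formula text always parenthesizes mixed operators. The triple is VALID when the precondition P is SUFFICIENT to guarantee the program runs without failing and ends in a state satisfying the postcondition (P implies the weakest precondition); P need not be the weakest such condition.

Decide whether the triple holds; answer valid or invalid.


Working backward. After the program, the postcondition y + y + 7 ≤ 3*val + 9 must hold; in canonical form it is 2*y ≤ 3*val + 2.
Before lim := r - 2: 2*y ≤ 3*val + 2
Then branch requires 4*lim ≤ 3*val - 12; else branch requires 2*y ≤ 3*val + 2.
Before the if: ((y ≠ 5 → val > 8) → 4*lim ≤ 3*val - 12) ∧ ((¬(y ≠ 5 → val > 8)) → 2*y ≤ 3*val + 2)
Before lim := 3*r - 5: ((y ≠ 5 → val > 8) → 12*r ≤ 3*val + 8) ∧ ((¬(y ≠ 5 → val > 8)) → 2*y ≤ 3*val + 2)
The weakest precondition is ((y ≠ 5 → val > 8) → 12*r ≤ 3*val + 8) ∧ ((¬(y ≠ 5 → val > 8)) → 2*y ≤ 3*val + 2).
Check whether ((¬(y ≠ 5)) → 12*r ≤ 17) ∧ (y ≠ 5 → 2*y ≤ 11) ∧ val = 3 implies it.
Every state satisfying the precondition satisfies the weakest precondition: the implication holds.
Answer: valid


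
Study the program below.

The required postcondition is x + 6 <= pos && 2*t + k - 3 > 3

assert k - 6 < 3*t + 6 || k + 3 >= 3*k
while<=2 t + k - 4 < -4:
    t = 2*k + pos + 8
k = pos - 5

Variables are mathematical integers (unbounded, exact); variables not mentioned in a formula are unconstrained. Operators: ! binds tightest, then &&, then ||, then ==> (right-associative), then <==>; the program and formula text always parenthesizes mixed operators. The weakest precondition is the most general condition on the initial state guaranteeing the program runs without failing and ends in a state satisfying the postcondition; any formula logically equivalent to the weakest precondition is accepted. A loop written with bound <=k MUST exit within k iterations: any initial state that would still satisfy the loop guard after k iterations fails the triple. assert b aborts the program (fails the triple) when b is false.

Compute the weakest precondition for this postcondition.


Working backward. After the program, the postcondition x + 6 <= pos && 2*t + k - 3 > 3 must hold; in canonical form it is x <= pos - 6 && k + 2*t > 6.
Before k := pos - 5: x <= pos - 6 && pos + 2*t > 11
Before the loop (bound <=2), unroll the exhaustion recursion (WP_0 = exit-now case; WP_j = one more guarded iteration, up to j = 2):
  WP_0: (!(k + t < 0)) && x <= pos - 6 && pos + 2*t > 11
  WP_1: (k + t < 0 ==> ((!(3*k + pos < -8)) && x <= pos - 6 && 4*k + 3*pos > -5)) && ((!(k + t < 0)) ==> (x <= pos - 6 && pos + 2*t > 11))
  WP_2: (k + t < 0 ==> ((3*k + pos < -8 ==> ((!(3*k + pos < -8)) && x <= pos - 6 && 4*k + 3*pos > -5)) && ((!(3*k + pos < -8)) ==> (x <= pos - 6 && 4*k + 3*pos > -5)))) && ((!(k + t < 0)) ==> (x <= pos - 6 && pos + 2*t > 11))
So before the loop: (k + t < 0 ==> ((3*k + pos < -8 ==> ((!(3*k + pos < -8)) && x <= pos - 6 && 4*k + 3*pos > -5)) && ((!(3*k + pos < -8)) ==> (x <= pos - 6 && 4*k + 3*pos > -5)))) && ((!(k + t < 0)) ==> (x <= pos - 6 && pos + 2*t > 11))
Before assert k - 6 < 3*t + 6 || k + 3 >= 3*k: (k < 3*t + 12 || 2*k <= 3) && (k + t < 0 ==> ((3*k + pos < -8 ==> ((!(3*k + pos < -8)) && x <= pos - 6 && 4*k + 3*pos > -5)) && ((!(3*k + pos < -8)) ==> (x <= pos - 6 && 4*k + 3*pos > -5)))) && ((!(k + t < 0)) ==> (x <= pos - 6 && pos + 2*t > 11))
Answer: WP = (k < 3*t + 12 || 2*k <= 3) && (k + t < 0 ==> ((3*k + pos < -8 ==> ((!(3*k + pos < -8)) && x <= pos - 6 && 4*k + 3*pos > -5)) && ((!(3*k + pos < -8)) ==> (x <= pos - 6 && 4*k + 3*pos > -5)))) && ((!(k + t < 0)) ==> (x <= pos - 6 && pos + 2*t > 11))


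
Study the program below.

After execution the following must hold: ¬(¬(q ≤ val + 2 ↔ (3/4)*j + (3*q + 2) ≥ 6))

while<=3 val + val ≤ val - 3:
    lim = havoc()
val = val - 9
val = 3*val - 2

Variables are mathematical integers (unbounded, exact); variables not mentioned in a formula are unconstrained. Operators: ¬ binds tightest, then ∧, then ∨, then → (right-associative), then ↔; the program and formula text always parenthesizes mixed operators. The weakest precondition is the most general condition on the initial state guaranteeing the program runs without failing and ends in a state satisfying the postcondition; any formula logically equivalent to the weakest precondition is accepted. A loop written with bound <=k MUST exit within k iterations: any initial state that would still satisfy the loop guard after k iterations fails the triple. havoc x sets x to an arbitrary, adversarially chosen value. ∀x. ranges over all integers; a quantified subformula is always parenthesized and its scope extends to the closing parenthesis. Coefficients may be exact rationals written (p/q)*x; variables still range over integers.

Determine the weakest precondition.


Working backward. After the program, the postcondition ¬(¬(q ≤ val + 2 ↔ (3/4)*j + (3*q + 2) ≥ 6)) must hold; in canonical form it is q ≤ val + 2 ↔ (3/4)*j + 3*q ≥ 4.
Before val := 3*val - 2: q ≤ 3*val ↔ (3/4)*j + 3*q ≥ 4
Before val := val - 9: q ≤ 3*val - 27 ↔ (3/4)*j + 3*q ≥ 4
Before the loop (bound <=3), unroll the exhaustion recursion (WP_0 = exit-now case; WP_j = one more guarded iteration, up to j = 3):
  WP_0: (¬(val ≤ -3)) ∧ (q ≤ 3*val - 27 ↔ (3/4)*j + 3*q ≥ 4)
  WP_1: (val ≤ -3 → ((¬(val ≤ -3)) ∧ (q ≤ 3*val - 27 ↔ (3/4)*j + 3*q ≥ 4))) ∧ ((¬(val ≤ -3)) → (q ≤ 3*val - 27 ↔ (3/4)*j + 3*q ≥ 4))
  WP_2: (val ≤ -3 → ((val ≤ -3 → ((¬(val ≤ -3)) ∧ (q ≤ 3*val - 27 ↔ (3/4)*j + 3*q ≥ 4))) ∧ ((¬(val ≤ -3)) → (q ≤ 3*val - 27 ↔ (3/4)*j + 3*q ≥ 4)))) ∧ ((¬(val ≤ -3)) → (q ≤ 3*val - 27 ↔ (3/4)*j + 3*q ≥ 4))
  WP_3: (val ≤ -3 → ((val ≤ -3 → ((val ≤ -3 → ((¬(val ≤ -3)) ∧ (q ≤ 3*val - 27 ↔ (3/4)*j + 3*q ≥ 4))) ∧ ((¬(val ≤ -3)) → (q ≤ 3*val - 27 ↔ (3/4)*j + 3*q ≥ 4)))) ∧ ((¬(val ≤ -3)) → (q ≤ 3*val - 27 ↔ (3/4)*j + 3*q ≥ 4)))) ∧ ((¬(val ≤ -3)) → (q ≤ 3*val - 27 ↔ (3/4)*j + 3*q ≥ 4))
So before the loop: (val ≤ -3 → ((val ≤ -3 → ((val ≤ -3 → ((¬(val ≤ -3)) ∧ (q ≤ 3*val - 27 ↔ (3/4)*j + 3*q ≥ 4))) ∧ ((¬(val ≤ -3)) → (q ≤ 3*val - 27 ↔ (3/4)*j + 3*q ≥ 4)))) ∧ ((¬(val ≤ -3)) → (q ≤ 3*val - 27 ↔ (3/4)*j + 3*q ≥ 4)))) ∧ ((¬(val ≤ -3)) → (q ≤ 3*val - 27 ↔ (3/4)*j + 3*q ≥ 4))
Answer: WP = (val ≤ -3 → ((val ≤ -3 → ((val ≤ -3 → ((¬(val ≤ -3)) ∧ (q ≤ 3*val - 27 ↔ (3/4)*j + 3*q ≥ 4))) ∧ ((¬(val ≤ -3)) → (q ≤ 3*val - 27 ↔ (3/4)*j + 3*q ≥ 4)))) ∧ ((¬(val ≤ -3)) → (q ≤ 3*val - 27 ↔ (3/4)*j + 3*q ≥ 4)))) ∧ ((¬(val ≤ -3)) → (q ≤ 3*val - 27 ↔ (3/4)*j + 3*q ≥ 4))


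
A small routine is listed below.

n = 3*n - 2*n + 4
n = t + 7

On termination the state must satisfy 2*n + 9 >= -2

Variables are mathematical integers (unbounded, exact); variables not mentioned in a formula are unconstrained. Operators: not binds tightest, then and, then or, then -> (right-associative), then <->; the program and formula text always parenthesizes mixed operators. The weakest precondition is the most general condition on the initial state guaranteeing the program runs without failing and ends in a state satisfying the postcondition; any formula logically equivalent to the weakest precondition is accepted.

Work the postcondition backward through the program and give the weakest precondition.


Working backward. After the program, the postcondition 2*n + 9 >= -2 must hold; in canonical form it is 2*n >= -11.
Before n := t + 7: 2*t >= -25
Before n := 3*n - 2*n + 4: 2*t >= -25
Answer: WP = 2*t >= -25


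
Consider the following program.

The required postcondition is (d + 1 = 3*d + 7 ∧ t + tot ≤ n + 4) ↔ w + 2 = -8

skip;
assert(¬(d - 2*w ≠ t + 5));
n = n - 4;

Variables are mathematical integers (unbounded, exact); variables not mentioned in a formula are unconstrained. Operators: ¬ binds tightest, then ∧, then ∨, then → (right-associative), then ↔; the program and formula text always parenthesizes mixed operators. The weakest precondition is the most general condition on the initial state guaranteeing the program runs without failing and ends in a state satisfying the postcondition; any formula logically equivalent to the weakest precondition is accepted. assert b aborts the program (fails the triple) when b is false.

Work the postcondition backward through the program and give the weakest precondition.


Working backward. After the program, the postcondition (d + 1 = 3*d + 7 ∧ t + tot ≤ n + 4) ↔ w + 2 = -8 must hold; in canonical form it is (2*d = -6 ∧ t + tot ≤ n + 4) ↔ w = -10.
Before n := n - 4: (2*d = -6 ∧ t + tot ≤ n) ↔ w = -10
Before assert ¬(d - 2*w ≠ t + 5): (¬(d ≠ t + 2*w + 5)) ∧ ((2*d = -6 ∧ t + tot ≤ n) ↔ w = -10)
Before skip: (¬(d ≠ t + 2*w + 5)) ∧ ((2*d = -6 ∧ t + tot ≤ n) ↔ w = -10)
Answer: WP = (¬(d ≠ t + 2*w + 5)) ∧ ((2*d = -6 ∧ t + tot ≤ n) ↔ w = -10)


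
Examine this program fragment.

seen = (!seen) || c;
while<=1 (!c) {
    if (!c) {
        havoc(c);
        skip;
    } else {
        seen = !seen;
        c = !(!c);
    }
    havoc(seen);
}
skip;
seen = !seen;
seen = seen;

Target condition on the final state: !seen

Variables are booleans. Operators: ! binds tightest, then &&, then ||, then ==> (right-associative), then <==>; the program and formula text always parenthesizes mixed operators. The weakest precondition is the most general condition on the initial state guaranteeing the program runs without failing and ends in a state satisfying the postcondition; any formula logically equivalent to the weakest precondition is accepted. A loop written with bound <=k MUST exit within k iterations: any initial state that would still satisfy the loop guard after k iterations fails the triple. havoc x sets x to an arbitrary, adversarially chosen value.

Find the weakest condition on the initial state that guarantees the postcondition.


Working backward. After the program, !seen must hold.
Before seen := seen: !seen
Before seen := !seen: seen
Before skip: seen
Before the loop (bound <=1), unroll the exhaustion recursion (WP_0 = exit-now case; WP_j = one more guarded iteration, up to j = 1):
  WP_0: c && seen
  WP_1: c && (c ==> seen)
So before the loop: c && (c ==> seen)
Before seen := (!seen) || c: c && (c ==> ((!seen) || c))
Answer: WP = c && (c ==> ((!seen) || c))


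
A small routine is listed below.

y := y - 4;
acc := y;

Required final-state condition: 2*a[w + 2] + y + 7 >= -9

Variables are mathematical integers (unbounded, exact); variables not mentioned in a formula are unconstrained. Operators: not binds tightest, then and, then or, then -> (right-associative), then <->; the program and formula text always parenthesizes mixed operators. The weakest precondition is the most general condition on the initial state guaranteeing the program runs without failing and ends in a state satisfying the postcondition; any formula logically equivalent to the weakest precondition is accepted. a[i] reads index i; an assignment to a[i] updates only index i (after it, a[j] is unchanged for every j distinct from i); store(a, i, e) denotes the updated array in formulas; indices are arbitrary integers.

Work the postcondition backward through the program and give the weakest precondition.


Working backward. After the program, the postcondition 2*a[w + 2] + y + 7 >= -9 must hold; in canonical form it is 2*a[w + 2] + y >= -16.
Before acc := y: 2*a[w + 2] + y >= -16
Before y := y - 4: 2*a[w + 2] + y >= -12
Answer: WP = 2*a[w + 2] + y >= -12


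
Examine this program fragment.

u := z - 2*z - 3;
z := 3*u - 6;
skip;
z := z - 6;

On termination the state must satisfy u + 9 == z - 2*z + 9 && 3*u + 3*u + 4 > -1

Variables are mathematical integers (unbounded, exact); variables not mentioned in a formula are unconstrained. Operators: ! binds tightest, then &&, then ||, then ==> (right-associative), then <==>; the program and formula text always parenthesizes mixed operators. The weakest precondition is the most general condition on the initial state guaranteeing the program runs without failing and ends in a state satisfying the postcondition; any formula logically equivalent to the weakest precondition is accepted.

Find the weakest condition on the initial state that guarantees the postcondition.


Working backward. After the program, the postcondition u + 9 == z - 2*z + 9 && 3*u + 3*u + 4 > -1 must hold; in canonical form it is u + z == 0 && 6*u > -5.
Before z := z - 6: u + z == 6 && 6*u > -5
Before skip: u + z == 6 && 6*u > -5
Before z := 3*u - 6: 4*u == 12 && 6*u > -5
Before u := z - 2*z - 3: 4*z == -24 && 6*z < -13
Answer: WP = 4*z == -24 && 6*z < -13


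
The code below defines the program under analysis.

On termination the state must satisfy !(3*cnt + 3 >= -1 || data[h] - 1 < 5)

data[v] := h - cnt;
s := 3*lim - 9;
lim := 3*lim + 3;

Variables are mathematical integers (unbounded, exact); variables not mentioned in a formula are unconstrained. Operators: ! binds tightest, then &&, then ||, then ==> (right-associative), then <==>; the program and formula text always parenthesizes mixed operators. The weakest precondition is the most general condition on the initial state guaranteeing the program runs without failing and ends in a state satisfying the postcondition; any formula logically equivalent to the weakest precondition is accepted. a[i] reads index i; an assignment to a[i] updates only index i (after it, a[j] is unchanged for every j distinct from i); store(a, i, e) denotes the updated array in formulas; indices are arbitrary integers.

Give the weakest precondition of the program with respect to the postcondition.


Working backward. After the program, the postcondition !(3*cnt + 3 >= -1 || data[h] - 1 < 5) must hold; in canonical form it is !(3*cnt >= -4 || data[h] < 6).
Before lim := 3*lim + 3: !(3*cnt >= -4 || data[h] < 6)
Before s := 3*lim - 9: !(3*cnt >= -4 || data[h] < 6)
Before data[v] := h - cnt: !(3*cnt >= -4 || store(data, v, -cnt + h)[h] < 6)
Answer: WP = !(3*cnt >= -4 || store(data, v, -cnt + h)[h] < 6)


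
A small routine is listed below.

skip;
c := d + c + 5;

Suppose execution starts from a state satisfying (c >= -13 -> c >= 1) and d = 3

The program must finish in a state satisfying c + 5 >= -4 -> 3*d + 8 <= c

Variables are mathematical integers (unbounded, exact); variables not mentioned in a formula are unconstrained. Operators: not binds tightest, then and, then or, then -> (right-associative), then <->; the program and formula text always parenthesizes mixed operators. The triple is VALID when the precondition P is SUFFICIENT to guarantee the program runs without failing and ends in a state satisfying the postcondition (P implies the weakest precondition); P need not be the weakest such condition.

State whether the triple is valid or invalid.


Working backward. After the program, the postcondition c + 5 >= -4 -> 3*d + 8 <= c must hold; in canonical form it is c >= -9 -> 3*d <= c - 8.
Before c := d + c + 5: c + d >= -14 -> 2*d <= c - 3
Before skip: c + d >= -14 -> 2*d <= c - 3
The weakest precondition is c + d >= -14 -> 2*d <= c - 3.
Check whether (c >= -13 -> c >= 1) and d = 3 implies it.
Countermodel: at the initial state c = -17, d = 3, the precondition holds but the weakest precondition fails.
Answer: invalid


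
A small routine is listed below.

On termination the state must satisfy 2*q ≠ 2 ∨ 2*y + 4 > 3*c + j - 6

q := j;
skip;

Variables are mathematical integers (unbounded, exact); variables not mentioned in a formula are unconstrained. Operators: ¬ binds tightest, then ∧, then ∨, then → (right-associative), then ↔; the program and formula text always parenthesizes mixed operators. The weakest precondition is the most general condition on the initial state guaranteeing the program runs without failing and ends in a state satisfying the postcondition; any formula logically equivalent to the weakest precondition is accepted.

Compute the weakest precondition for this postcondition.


Working backward. After the program, the postcondition 2*q ≠ 2 ∨ 2*y + 4 > 3*c + j - 6 must hold; in canonical form it is 2*q ≠ 2 ∨ 2*y > 3*c + j - 10.
Before skip: 2*q ≠ 2 ∨ 2*y > 3*c + j - 10
Before q := j: 2*j ≠ 2 ∨ 2*y > 3*c + j - 10
Answer: WP = 2*j ≠ 2 ∨ 2*y > 3*c + j - 10


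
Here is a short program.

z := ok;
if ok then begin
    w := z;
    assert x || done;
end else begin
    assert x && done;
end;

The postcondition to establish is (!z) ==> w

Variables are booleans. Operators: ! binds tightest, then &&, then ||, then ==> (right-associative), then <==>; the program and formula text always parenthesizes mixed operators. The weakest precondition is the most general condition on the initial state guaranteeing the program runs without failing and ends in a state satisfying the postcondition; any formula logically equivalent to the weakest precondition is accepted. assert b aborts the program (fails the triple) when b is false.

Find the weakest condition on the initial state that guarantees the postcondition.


Working backward. After the program, (!z) ==> w must hold.
Then branch requires (x || done) && ((!z) ==> z); else branch requires x && done && ((!z) ==> w).
Before the if: (ok ==> ((x || done) && ((!z) ==> z))) && ((!ok) ==> (x && done && ((!z) ==> w)))
Before z := ok: (ok ==> ((x || done) && ((!ok) ==> ok))) && ((!ok) ==> (x && done && ((!ok) ==> w)))
Answer: WP = (ok ==> ((x || done) && ((!ok) ==> ok))) && ((!ok) ==> (x && done && ((!ok) ==> w)))


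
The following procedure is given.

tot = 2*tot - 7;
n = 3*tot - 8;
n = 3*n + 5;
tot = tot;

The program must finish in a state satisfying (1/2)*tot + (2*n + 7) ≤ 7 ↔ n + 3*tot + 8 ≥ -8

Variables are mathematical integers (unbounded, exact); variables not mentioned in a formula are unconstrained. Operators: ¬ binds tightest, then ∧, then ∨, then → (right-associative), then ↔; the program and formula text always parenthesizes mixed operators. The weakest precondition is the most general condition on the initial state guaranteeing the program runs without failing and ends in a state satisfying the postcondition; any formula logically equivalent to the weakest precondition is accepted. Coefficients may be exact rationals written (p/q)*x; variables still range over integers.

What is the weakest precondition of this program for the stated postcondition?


Working backward. After the program, the postcondition (1/2)*tot + (2*n + 7) ≤ 7 ↔ n + 3*tot + 8 ≥ -8 must hold; in canonical form it is 2*n + (1/2)*tot ≤ 0 ↔ n + 3*tot ≥ -16.
Before tot := tot: 2*n + (1/2)*tot ≤ 0 ↔ n + 3*tot ≥ -16
Before n := 3*n + 5: 6*n + (1/2)*tot ≤ -10 ↔ 3*n + 3*tot ≥ -21
Before n := 3*tot - 8: (37/2)*tot ≤ 38 ↔ 12*tot ≥ 3
Before tot := 2*tot - 7: 37*tot ≤ 335/2 ↔ 24*tot ≥ 87
Answer: WP = 37*tot ≤ 335/2 ↔ 24*tot ≥ 87


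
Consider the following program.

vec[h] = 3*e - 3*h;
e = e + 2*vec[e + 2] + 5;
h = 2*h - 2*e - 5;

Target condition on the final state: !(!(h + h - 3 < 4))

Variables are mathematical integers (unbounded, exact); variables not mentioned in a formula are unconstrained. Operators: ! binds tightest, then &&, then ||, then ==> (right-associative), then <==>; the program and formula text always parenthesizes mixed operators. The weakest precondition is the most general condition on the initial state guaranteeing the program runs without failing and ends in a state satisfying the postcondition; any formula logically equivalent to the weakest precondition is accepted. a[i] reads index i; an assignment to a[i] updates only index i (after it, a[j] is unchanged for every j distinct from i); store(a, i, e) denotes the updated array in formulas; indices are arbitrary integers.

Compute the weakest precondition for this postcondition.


Working backward. After the program, the postcondition !(!(h + h - 3 < 4)) must hold; in canonical form it is 2*h < 7.
Before h := 2*h - 2*e - 5: 4*h < 4*e + 17
Before e := e + 2*vec[e + 2] + 5: 4*h < 8*vec[e + 2] + 4*e + 37
Before vec[h] := 3*e - 3*h: 4*h < 8*store(vec, h, 3*e - 3*h)[e + 2] + 4*e + 37
Answer: WP = 4*h < 8*store(vec, h, 3*e - 3*h)[e + 2] + 4*e + 37


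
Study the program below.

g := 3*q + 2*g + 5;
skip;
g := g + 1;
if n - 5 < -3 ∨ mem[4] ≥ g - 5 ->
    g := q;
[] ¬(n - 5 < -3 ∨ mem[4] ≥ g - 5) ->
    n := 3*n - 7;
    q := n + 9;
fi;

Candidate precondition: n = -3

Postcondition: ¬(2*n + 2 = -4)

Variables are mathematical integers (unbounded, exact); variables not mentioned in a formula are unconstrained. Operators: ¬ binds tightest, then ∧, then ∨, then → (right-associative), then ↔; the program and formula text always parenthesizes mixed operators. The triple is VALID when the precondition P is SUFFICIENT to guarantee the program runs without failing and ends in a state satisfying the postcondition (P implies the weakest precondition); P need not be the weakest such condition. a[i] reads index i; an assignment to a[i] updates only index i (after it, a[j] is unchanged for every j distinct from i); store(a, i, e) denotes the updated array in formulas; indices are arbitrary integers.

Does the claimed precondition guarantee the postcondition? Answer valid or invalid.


Working backward. After the program, the postcondition ¬(2*n + 2 = -4) must hold; in canonical form it is ¬(2*n = -6).
Then branch requires ¬(2*n = -6); else branch requires ¬(6*n = 8).
Before the if: ((n < 2 ∨ mem[4] ≥ g - 5) → (¬(2*n = -6))) ∧ ((¬(n < 2 ∨ mem[4] ≥ g - 5)) → (¬(6*n = 8)))
Before g := g + 1: ((n < 2 ∨ mem[4] ≥ g - 4) → (¬(2*n = -6))) ∧ ((¬(n < 2 ∨ mem[4] ≥ g - 4)) → (¬(6*n = 8)))
Before skip: ((n < 2 ∨ mem[4] ≥ g - 4) → (¬(2*n = -6))) ∧ ((¬(n < 2 ∨ mem[4] ≥ g - 4)) → (¬(6*n = 8)))
Before g := 3*q + 2*g + 5: ((n < 2 ∨ mem[4] ≥ 2*g + 3*q + 1) → (¬(2*n = -6))) ∧ ((¬(n < 2 ∨ mem[4] ≥ 2*g + 3*q + 1)) → (¬(6*n = 8)))
The weakest precondition is ((n < 2 ∨ mem[4] ≥ 2*g + 3*q + 1) → (¬(2*n = -6))) ∧ ((¬(n < 2 ∨ mem[4] ≥ 2*g + 3*q + 1)) → (¬(6*n = 8))).
Check whether n = -3 implies it.
Countermodel: at the initial state g = 0, mem = {[4] = 0, elsewhere 0}, n = -3, q = 0, the precondition holds but the weakest precondition fails.
Answer: invalid
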